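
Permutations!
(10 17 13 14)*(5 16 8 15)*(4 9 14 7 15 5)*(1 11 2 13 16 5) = (1 11 2 13 7 15 4 9 14 10 17 16 8) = [0, 11, 13, 3, 9, 5, 6, 15, 1, 14, 17, 2, 12, 7, 10, 4, 8, 16]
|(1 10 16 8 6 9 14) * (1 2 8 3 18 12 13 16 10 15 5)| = |(1 15 5)(2 8 6 9 14)(3 18 12 13 16)| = 15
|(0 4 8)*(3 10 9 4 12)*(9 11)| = 8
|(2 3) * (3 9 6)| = 4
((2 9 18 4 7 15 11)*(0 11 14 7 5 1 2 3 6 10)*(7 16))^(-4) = (0 11 3 6 10)(1 9 4)(2 18 5)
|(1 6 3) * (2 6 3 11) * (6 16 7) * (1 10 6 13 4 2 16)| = |(1 3 10 6 11 16 7 13 4 2)| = 10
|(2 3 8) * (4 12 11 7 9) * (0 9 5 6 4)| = 6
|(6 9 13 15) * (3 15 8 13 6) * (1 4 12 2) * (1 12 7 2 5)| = |(1 4 7 2 12 5)(3 15)(6 9)(8 13)| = 6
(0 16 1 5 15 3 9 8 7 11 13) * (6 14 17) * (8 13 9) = (0 16 1 5 15 3 8 7 11 9 13)(6 14 17) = [16, 5, 2, 8, 4, 15, 14, 11, 7, 13, 10, 9, 12, 0, 17, 3, 1, 6]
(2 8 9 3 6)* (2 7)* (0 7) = (0 7 2 8 9 3 6) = [7, 1, 8, 6, 4, 5, 0, 2, 9, 3]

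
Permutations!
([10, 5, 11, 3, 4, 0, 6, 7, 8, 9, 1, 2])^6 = (11)(0 1)(5 10)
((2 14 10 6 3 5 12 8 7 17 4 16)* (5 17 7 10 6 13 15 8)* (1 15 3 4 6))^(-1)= (1 14 2 16 4 6 17 3 13 10 8 15)(5 12)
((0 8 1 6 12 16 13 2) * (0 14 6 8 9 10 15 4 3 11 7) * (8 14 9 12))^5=(0 9 11 13 4 12 10 7 2 3 16 15)(1 14 6 8)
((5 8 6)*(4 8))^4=((4 8 6 5))^4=(8)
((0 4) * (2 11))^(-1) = (0 4)(2 11)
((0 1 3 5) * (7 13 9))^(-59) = ((0 1 3 5)(7 13 9))^(-59) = (0 1 3 5)(7 13 9)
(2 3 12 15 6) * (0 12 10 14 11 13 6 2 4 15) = [12, 1, 3, 10, 15, 5, 4, 7, 8, 9, 14, 13, 0, 6, 11, 2] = (0 12)(2 3 10 14 11 13 6 4 15)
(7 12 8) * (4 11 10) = (4 11 10)(7 12 8) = [0, 1, 2, 3, 11, 5, 6, 12, 7, 9, 4, 10, 8]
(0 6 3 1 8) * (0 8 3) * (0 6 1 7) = [1, 3, 2, 7, 4, 5, 6, 0, 8] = (8)(0 1 3 7)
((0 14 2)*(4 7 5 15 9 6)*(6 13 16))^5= (0 2 14)(4 13 5 6 9 7 16 15)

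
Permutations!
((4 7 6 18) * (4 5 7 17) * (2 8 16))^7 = (2 8 16)(4 17)(5 18 6 7)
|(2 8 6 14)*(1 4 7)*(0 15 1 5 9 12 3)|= 36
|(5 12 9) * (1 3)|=6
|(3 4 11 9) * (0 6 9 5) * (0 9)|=|(0 6)(3 4 11 5 9)|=10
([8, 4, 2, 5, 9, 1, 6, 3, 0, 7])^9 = [8, 7, 2, 4, 3, 9, 6, 1, 0, 5]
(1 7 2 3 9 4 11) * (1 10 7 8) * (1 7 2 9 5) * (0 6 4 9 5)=(0 6 4 11 10 2 3)(1 8 7 5)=[6, 8, 3, 0, 11, 1, 4, 5, 7, 9, 2, 10]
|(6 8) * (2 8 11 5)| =5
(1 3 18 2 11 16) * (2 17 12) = (1 3 18 17 12 2 11 16) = [0, 3, 11, 18, 4, 5, 6, 7, 8, 9, 10, 16, 2, 13, 14, 15, 1, 12, 17]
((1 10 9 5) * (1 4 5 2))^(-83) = ((1 10 9 2)(4 5))^(-83) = (1 10 9 2)(4 5)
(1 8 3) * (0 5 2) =(0 5 2)(1 8 3) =[5, 8, 0, 1, 4, 2, 6, 7, 3]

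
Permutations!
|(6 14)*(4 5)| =2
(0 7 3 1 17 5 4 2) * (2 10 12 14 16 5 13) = (0 7 3 1 17 13 2)(4 10 12 14 16 5) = [7, 17, 0, 1, 10, 4, 6, 3, 8, 9, 12, 11, 14, 2, 16, 15, 5, 13]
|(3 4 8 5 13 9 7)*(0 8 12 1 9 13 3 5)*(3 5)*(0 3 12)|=|(13)(0 8 3 4)(1 9 7 12)|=4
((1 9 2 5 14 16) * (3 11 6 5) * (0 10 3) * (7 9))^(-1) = (0 2 9 7 1 16 14 5 6 11 3 10)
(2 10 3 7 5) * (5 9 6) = (2 10 3 7 9 6 5) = [0, 1, 10, 7, 4, 2, 5, 9, 8, 6, 3]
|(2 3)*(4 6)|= 2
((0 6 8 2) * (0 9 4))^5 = ((0 6 8 2 9 4))^5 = (0 4 9 2 8 6)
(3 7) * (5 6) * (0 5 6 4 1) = (0 5 4 1)(3 7) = [5, 0, 2, 7, 1, 4, 6, 3]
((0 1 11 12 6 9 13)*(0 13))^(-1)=((13)(0 1 11 12 6 9))^(-1)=(13)(0 9 6 12 11 1)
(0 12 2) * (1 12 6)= (0 6 1 12 2)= [6, 12, 0, 3, 4, 5, 1, 7, 8, 9, 10, 11, 2]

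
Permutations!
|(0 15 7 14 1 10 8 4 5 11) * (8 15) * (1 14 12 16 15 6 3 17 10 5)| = 12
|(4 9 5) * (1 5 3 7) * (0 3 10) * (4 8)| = 9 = |(0 3 7 1 5 8 4 9 10)|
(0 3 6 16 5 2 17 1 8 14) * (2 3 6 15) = (0 6 16 5 3 15 2 17 1 8 14) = [6, 8, 17, 15, 4, 3, 16, 7, 14, 9, 10, 11, 12, 13, 0, 2, 5, 1]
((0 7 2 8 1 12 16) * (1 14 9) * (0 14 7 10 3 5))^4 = (1 9 14 16 12)(2 8 7)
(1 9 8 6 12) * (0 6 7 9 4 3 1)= [6, 4, 2, 1, 3, 5, 12, 9, 7, 8, 10, 11, 0]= (0 6 12)(1 4 3)(7 9 8)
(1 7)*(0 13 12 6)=(0 13 12 6)(1 7)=[13, 7, 2, 3, 4, 5, 0, 1, 8, 9, 10, 11, 6, 12]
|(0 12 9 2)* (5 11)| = |(0 12 9 2)(5 11)| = 4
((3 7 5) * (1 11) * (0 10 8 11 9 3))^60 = (0 3 11)(1 10 7)(5 9 8)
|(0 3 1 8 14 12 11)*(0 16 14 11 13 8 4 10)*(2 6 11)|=|(0 3 1 4 10)(2 6 11 16 14 12 13 8)|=40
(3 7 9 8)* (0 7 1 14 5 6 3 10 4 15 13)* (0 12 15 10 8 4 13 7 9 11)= (0 9 4 10 13 12 15 7 11)(1 14 5 6 3)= [9, 14, 2, 1, 10, 6, 3, 11, 8, 4, 13, 0, 15, 12, 5, 7]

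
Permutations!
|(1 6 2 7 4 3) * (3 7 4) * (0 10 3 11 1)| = 6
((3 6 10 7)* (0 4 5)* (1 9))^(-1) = ((0 4 5)(1 9)(3 6 10 7))^(-1) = (0 5 4)(1 9)(3 7 10 6)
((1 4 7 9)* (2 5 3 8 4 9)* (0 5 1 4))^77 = ((0 5 3 8)(1 9 4 7 2))^77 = (0 5 3 8)(1 4 2 9 7)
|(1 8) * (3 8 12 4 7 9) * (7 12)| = |(1 7 9 3 8)(4 12)| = 10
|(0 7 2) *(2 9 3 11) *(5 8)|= 6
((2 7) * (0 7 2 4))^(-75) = (7)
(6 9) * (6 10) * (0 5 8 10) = (0 5 8 10 6 9) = [5, 1, 2, 3, 4, 8, 9, 7, 10, 0, 6]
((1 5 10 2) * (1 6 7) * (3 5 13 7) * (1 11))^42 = ((1 13 7 11)(2 6 3 5 10))^42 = (1 7)(2 3 10 6 5)(11 13)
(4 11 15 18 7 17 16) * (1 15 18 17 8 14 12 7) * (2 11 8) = (1 15 17 16 4 8 14 12 7 2 11 18) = [0, 15, 11, 3, 8, 5, 6, 2, 14, 9, 10, 18, 7, 13, 12, 17, 4, 16, 1]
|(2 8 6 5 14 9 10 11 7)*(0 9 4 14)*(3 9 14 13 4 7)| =28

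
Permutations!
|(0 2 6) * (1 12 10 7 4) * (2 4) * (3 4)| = |(0 3 4 1 12 10 7 2 6)| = 9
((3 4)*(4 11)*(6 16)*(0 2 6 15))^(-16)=((0 2 6 16 15)(3 11 4))^(-16)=(0 15 16 6 2)(3 4 11)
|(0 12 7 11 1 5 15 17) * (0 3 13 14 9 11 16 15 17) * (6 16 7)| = |(0 12 6 16 15)(1 5 17 3 13 14 9 11)| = 40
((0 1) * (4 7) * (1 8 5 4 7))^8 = (0 4 8 1 5)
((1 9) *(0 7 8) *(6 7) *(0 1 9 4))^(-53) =(9)(0 6 7 8 1 4)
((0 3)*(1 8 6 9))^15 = ((0 3)(1 8 6 9))^15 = (0 3)(1 9 6 8)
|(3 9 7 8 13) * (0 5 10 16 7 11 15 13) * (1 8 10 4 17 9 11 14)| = |(0 5 4 17 9 14 1 8)(3 11 15 13)(7 10 16)| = 24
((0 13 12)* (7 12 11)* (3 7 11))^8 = (0 7 13 12 3)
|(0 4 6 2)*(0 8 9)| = 6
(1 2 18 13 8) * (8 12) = [0, 2, 18, 3, 4, 5, 6, 7, 1, 9, 10, 11, 8, 12, 14, 15, 16, 17, 13] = (1 2 18 13 12 8)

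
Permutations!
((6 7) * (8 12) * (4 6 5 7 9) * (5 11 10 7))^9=((4 6 9)(7 11 10)(8 12))^9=(8 12)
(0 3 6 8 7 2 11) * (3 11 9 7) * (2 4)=[11, 1, 9, 6, 2, 5, 8, 4, 3, 7, 10, 0]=(0 11)(2 9 7 4)(3 6 8)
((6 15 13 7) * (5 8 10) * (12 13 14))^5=(5 10 8)(6 7 13 12 14 15)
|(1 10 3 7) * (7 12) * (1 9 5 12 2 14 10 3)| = 20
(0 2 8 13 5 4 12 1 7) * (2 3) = (0 3 2 8 13 5 4 12 1 7) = [3, 7, 8, 2, 12, 4, 6, 0, 13, 9, 10, 11, 1, 5]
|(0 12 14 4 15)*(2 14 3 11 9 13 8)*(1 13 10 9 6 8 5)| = 30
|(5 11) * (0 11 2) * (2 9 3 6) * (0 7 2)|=6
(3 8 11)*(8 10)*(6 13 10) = (3 6 13 10 8 11) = [0, 1, 2, 6, 4, 5, 13, 7, 11, 9, 8, 3, 12, 10]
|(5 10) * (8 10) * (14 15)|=6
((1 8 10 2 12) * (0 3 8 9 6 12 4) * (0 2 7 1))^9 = ((0 3 8 10 7 1 9 6 12)(2 4))^9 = (12)(2 4)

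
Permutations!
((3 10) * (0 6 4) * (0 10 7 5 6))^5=(3 10 4 6 5 7)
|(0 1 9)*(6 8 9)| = 5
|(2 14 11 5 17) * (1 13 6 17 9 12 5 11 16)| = |(1 13 6 17 2 14 16)(5 9 12)| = 21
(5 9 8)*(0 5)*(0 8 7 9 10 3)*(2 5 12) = (0 12 2 5 10 3)(7 9) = [12, 1, 5, 0, 4, 10, 6, 9, 8, 7, 3, 11, 2]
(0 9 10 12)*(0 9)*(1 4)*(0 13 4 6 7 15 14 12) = [13, 6, 2, 3, 1, 5, 7, 15, 8, 10, 0, 11, 9, 4, 12, 14] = (0 13 4 1 6 7 15 14 12 9 10)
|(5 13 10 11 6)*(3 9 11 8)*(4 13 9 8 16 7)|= 20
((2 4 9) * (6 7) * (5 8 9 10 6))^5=(2 5 10 9 7 4 8 6)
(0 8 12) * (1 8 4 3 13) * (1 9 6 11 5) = (0 4 3 13 9 6 11 5 1 8 12) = [4, 8, 2, 13, 3, 1, 11, 7, 12, 6, 10, 5, 0, 9]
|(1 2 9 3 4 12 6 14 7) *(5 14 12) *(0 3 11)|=|(0 3 4 5 14 7 1 2 9 11)(6 12)|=10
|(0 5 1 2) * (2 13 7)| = 6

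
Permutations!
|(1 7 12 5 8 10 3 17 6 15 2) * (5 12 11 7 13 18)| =22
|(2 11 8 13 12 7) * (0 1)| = |(0 1)(2 11 8 13 12 7)| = 6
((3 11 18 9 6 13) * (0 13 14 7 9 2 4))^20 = (0 4 2 18 11 3 13)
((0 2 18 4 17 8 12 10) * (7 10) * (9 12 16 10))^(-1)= (0 10 16 8 17 4 18 2)(7 12 9)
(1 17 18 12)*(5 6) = (1 17 18 12)(5 6) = [0, 17, 2, 3, 4, 6, 5, 7, 8, 9, 10, 11, 1, 13, 14, 15, 16, 18, 12]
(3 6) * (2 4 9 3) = [0, 1, 4, 6, 9, 5, 2, 7, 8, 3] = (2 4 9 3 6)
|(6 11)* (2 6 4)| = 4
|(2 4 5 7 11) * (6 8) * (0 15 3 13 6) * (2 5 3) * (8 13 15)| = 12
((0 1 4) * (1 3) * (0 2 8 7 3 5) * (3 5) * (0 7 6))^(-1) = ((0 3 1 4 2 8 6)(5 7))^(-1) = (0 6 8 2 4 1 3)(5 7)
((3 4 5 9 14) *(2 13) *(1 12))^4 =(3 14 9 5 4)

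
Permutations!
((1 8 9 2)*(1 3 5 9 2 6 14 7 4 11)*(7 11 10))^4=(1 5 11 3 14 2 6 8 9)(4 10 7)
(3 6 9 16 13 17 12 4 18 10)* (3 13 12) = [0, 1, 2, 6, 18, 5, 9, 7, 8, 16, 13, 11, 4, 17, 14, 15, 12, 3, 10] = (3 6 9 16 12 4 18 10 13 17)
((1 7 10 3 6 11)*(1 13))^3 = ((1 7 10 3 6 11 13))^3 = (1 3 13 10 11 7 6)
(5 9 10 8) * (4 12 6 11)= (4 12 6 11)(5 9 10 8)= [0, 1, 2, 3, 12, 9, 11, 7, 5, 10, 8, 4, 6]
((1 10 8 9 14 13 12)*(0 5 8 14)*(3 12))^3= ((0 5 8 9)(1 10 14 13 3 12))^3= (0 9 8 5)(1 13)(3 10)(12 14)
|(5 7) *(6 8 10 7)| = 5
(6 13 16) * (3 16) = (3 16 6 13) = [0, 1, 2, 16, 4, 5, 13, 7, 8, 9, 10, 11, 12, 3, 14, 15, 6]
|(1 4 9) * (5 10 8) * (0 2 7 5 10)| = 12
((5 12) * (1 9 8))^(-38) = (12)(1 9 8)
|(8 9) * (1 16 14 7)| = 4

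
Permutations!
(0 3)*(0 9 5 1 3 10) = (0 10)(1 3 9 5) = [10, 3, 2, 9, 4, 1, 6, 7, 8, 5, 0]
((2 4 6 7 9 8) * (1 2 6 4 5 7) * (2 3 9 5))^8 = (1 8 3 6 9)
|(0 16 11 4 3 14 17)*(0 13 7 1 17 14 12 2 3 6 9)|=|(0 16 11 4 6 9)(1 17 13 7)(2 3 12)|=12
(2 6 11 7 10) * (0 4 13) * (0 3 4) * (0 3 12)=[3, 1, 6, 4, 13, 5, 11, 10, 8, 9, 2, 7, 0, 12]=(0 3 4 13 12)(2 6 11 7 10)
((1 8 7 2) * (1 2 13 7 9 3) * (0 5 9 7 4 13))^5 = ((0 5 9 3 1 8 7)(4 13))^5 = (0 8 3 5 7 1 9)(4 13)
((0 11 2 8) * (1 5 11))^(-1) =(0 8 2 11 5 1) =((0 1 5 11 2 8))^(-1)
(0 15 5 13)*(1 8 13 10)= [15, 8, 2, 3, 4, 10, 6, 7, 13, 9, 1, 11, 12, 0, 14, 5]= (0 15 5 10 1 8 13)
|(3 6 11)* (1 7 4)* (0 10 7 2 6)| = 9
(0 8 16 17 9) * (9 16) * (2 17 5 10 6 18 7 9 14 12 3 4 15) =(0 8 14 12 3 4 15 2 17 16 5 10 6 18 7 9) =[8, 1, 17, 4, 15, 10, 18, 9, 14, 0, 6, 11, 3, 13, 12, 2, 5, 16, 7]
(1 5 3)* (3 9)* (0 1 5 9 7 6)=(0 1 9 3 5 7 6)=[1, 9, 2, 5, 4, 7, 0, 6, 8, 3]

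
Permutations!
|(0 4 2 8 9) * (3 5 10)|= |(0 4 2 8 9)(3 5 10)|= 15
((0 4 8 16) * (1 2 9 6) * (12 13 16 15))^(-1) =(0 16 13 12 15 8 4)(1 6 9 2)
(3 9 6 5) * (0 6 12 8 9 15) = [6, 1, 2, 15, 4, 3, 5, 7, 9, 12, 10, 11, 8, 13, 14, 0] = (0 6 5 3 15)(8 9 12)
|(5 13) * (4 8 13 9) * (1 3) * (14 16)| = |(1 3)(4 8 13 5 9)(14 16)| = 10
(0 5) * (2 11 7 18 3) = (0 5)(2 11 7 18 3) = [5, 1, 11, 2, 4, 0, 6, 18, 8, 9, 10, 7, 12, 13, 14, 15, 16, 17, 3]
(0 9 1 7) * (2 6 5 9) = (0 2 6 5 9 1 7) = [2, 7, 6, 3, 4, 9, 5, 0, 8, 1]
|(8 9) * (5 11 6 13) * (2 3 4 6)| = |(2 3 4 6 13 5 11)(8 9)| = 14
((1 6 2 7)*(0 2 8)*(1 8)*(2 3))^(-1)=((0 3 2 7 8)(1 6))^(-1)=(0 8 7 2 3)(1 6)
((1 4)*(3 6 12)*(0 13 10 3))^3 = ((0 13 10 3 6 12)(1 4))^3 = (0 3)(1 4)(6 13)(10 12)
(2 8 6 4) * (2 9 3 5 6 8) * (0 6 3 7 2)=(0 6 4 9 7 2)(3 5)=[6, 1, 0, 5, 9, 3, 4, 2, 8, 7]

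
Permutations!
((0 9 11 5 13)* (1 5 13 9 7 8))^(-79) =((0 7 8 1 5 9 11 13))^(-79) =(0 7 8 1 5 9 11 13)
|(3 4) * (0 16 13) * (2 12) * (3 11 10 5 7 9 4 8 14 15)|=|(0 16 13)(2 12)(3 8 14 15)(4 11 10 5 7 9)|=12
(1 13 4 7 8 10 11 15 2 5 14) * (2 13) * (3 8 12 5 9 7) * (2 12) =(1 12 5 14)(2 9 7)(3 8 10 11 15 13 4) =[0, 12, 9, 8, 3, 14, 6, 2, 10, 7, 11, 15, 5, 4, 1, 13]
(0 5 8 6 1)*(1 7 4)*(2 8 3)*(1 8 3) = [5, 0, 3, 2, 8, 1, 7, 4, 6] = (0 5 1)(2 3)(4 8 6 7)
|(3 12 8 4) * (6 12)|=5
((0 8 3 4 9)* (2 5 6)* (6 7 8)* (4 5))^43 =((0 6 2 4 9)(3 5 7 8))^43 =(0 4 6 9 2)(3 8 7 5)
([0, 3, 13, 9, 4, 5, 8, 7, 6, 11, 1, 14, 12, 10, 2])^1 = (1 3 9 11 14 2 13 10)(6 8)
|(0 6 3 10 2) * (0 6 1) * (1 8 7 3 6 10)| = 10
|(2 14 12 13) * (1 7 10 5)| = |(1 7 10 5)(2 14 12 13)| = 4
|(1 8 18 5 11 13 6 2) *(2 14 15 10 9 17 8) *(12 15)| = 12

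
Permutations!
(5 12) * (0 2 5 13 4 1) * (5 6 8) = (0 2 6 8 5 12 13 4 1) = [2, 0, 6, 3, 1, 12, 8, 7, 5, 9, 10, 11, 13, 4]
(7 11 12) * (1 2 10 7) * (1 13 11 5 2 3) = (1 3)(2 10 7 5)(11 12 13) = [0, 3, 10, 1, 4, 2, 6, 5, 8, 9, 7, 12, 13, 11]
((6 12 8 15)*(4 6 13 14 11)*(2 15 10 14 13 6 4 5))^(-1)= ((2 15 6 12 8 10 14 11 5))^(-1)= (2 5 11 14 10 8 12 6 15)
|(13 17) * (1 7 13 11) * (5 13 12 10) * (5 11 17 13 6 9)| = 15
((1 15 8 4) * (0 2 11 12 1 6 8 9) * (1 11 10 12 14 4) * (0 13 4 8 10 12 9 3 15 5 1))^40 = ((0 2 12 11 14 8)(1 5)(3 15)(4 6 10 9 13))^40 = (15)(0 14 12)(2 8 11)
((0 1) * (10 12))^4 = (12)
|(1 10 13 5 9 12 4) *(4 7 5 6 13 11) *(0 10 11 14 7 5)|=12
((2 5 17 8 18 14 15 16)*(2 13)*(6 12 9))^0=((2 5 17 8 18 14 15 16 13)(6 12 9))^0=(18)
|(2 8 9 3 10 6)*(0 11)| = 6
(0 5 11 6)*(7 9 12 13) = (0 5 11 6)(7 9 12 13) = [5, 1, 2, 3, 4, 11, 0, 9, 8, 12, 10, 6, 13, 7]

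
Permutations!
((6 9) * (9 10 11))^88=((6 10 11 9))^88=(11)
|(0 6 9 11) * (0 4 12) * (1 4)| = 7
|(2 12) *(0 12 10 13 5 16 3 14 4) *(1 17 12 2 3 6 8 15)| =15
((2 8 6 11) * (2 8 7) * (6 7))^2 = ((2 6 11 8 7))^2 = (2 11 7 6 8)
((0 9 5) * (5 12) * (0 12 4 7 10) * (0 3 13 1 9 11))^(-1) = (0 11)(1 13 3 10 7 4 9)(5 12)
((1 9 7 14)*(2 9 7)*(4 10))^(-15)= (14)(2 9)(4 10)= ((1 7 14)(2 9)(4 10))^(-15)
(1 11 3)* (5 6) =(1 11 3)(5 6) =[0, 11, 2, 1, 4, 6, 5, 7, 8, 9, 10, 3]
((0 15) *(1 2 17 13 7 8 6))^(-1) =(0 15)(1 6 8 7 13 17 2)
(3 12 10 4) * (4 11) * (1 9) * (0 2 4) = (0 2 4 3 12 10 11)(1 9) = [2, 9, 4, 12, 3, 5, 6, 7, 8, 1, 11, 0, 10]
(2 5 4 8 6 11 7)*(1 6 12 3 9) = (1 6 11 7 2 5 4 8 12 3 9) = [0, 6, 5, 9, 8, 4, 11, 2, 12, 1, 10, 7, 3]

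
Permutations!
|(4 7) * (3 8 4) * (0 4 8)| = 4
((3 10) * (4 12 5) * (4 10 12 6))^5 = ((3 12 5 10)(4 6))^5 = (3 12 5 10)(4 6)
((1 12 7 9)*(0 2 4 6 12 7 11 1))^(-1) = ((0 2 4 6 12 11 1 7 9))^(-1) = (0 9 7 1 11 12 6 4 2)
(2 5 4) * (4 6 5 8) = (2 8 4)(5 6) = [0, 1, 8, 3, 2, 6, 5, 7, 4]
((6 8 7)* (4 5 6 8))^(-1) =(4 6 5)(7 8)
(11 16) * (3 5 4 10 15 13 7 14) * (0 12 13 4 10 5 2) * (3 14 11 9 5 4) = (0 12 13 7 11 16 9 5 10 15 3 2) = [12, 1, 0, 2, 4, 10, 6, 11, 8, 5, 15, 16, 13, 7, 14, 3, 9]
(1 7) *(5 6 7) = [0, 5, 2, 3, 4, 6, 7, 1] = (1 5 6 7)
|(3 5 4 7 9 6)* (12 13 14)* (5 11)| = 21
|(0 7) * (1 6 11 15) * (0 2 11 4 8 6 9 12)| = |(0 7 2 11 15 1 9 12)(4 8 6)| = 24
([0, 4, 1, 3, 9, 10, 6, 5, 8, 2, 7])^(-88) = (5 7 10)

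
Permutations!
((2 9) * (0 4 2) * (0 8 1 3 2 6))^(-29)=((0 4 6)(1 3 2 9 8))^(-29)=(0 4 6)(1 3 2 9 8)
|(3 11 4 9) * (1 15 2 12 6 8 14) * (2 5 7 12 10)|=8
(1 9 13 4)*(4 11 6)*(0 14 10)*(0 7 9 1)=[14, 1, 2, 3, 0, 5, 4, 9, 8, 13, 7, 6, 12, 11, 10]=(0 14 10 7 9 13 11 6 4)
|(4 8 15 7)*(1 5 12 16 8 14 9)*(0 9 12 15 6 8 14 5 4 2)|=24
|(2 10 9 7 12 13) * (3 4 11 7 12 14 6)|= |(2 10 9 12 13)(3 4 11 7 14 6)|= 30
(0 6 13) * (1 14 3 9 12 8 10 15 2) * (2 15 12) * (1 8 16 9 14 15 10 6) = [1, 15, 8, 14, 4, 5, 13, 7, 6, 2, 12, 11, 16, 0, 3, 10, 9] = (0 1 15 10 12 16 9 2 8 6 13)(3 14)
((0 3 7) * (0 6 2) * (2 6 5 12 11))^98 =((0 3 7 5 12 11 2))^98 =(12)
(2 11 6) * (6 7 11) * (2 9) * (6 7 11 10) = (11)(2 7 10 6 9) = [0, 1, 7, 3, 4, 5, 9, 10, 8, 2, 6, 11]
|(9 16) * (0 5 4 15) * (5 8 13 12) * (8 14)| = |(0 14 8 13 12 5 4 15)(9 16)| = 8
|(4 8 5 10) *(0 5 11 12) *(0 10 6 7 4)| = 9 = |(0 5 6 7 4 8 11 12 10)|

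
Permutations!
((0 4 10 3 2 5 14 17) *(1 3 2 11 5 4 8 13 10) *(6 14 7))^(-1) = (0 17 14 6 7 5 11 3 1 4 2 10 13 8)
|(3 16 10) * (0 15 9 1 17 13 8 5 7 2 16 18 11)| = |(0 15 9 1 17 13 8 5 7 2 16 10 3 18 11)| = 15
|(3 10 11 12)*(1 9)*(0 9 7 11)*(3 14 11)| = 6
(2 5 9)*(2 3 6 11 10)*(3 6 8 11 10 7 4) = (2 5 9 6 10)(3 8 11 7 4) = [0, 1, 5, 8, 3, 9, 10, 4, 11, 6, 2, 7]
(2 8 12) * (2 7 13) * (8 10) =(2 10 8 12 7 13) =[0, 1, 10, 3, 4, 5, 6, 13, 12, 9, 8, 11, 7, 2]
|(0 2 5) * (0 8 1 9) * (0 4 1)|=12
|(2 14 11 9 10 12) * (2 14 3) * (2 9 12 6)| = |(2 3 9 10 6)(11 12 14)| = 15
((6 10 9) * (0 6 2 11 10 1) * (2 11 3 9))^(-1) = (0 1 6)(2 10 11 9 3)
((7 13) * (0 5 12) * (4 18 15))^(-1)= (0 12 5)(4 15 18)(7 13)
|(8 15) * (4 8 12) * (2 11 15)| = |(2 11 15 12 4 8)| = 6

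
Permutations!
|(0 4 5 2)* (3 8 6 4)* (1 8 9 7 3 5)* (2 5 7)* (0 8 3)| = |(0 7)(1 3 9 2 8 6 4)| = 14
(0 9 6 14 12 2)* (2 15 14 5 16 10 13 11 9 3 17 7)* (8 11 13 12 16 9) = [3, 1, 0, 17, 4, 9, 5, 2, 11, 6, 12, 8, 15, 13, 16, 14, 10, 7] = (0 3 17 7 2)(5 9 6)(8 11)(10 12 15 14 16)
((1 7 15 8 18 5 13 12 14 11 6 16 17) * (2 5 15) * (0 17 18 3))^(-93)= (0 7 13 11 18 3 1 5 14 16 8 17 2 12 6 15)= ((0 17 1 7 2 5 13 12 14 11 6 16 18 15 8 3))^(-93)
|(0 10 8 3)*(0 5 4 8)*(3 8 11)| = 4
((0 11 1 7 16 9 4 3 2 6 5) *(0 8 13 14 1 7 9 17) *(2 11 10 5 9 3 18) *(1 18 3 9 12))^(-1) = (0 17 16 7 11 3 4 9 1 12 6 2 18 14 13 8 5 10)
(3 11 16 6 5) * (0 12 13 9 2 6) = [12, 1, 6, 11, 4, 3, 5, 7, 8, 2, 10, 16, 13, 9, 14, 15, 0] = (0 12 13 9 2 6 5 3 11 16)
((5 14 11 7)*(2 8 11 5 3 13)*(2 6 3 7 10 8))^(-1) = ((3 13 6)(5 14)(8 11 10))^(-1) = (3 6 13)(5 14)(8 10 11)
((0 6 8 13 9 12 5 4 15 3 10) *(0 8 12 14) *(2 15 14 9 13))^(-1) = ((0 6 12 5 4 14)(2 15 3 10 8))^(-1) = (0 14 4 5 12 6)(2 8 10 3 15)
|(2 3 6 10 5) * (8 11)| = 10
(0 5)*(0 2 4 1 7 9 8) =(0 5 2 4 1 7 9 8) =[5, 7, 4, 3, 1, 2, 6, 9, 0, 8]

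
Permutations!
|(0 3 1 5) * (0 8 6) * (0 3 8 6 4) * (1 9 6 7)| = 3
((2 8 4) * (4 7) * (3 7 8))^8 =((8)(2 3 7 4))^8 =(8)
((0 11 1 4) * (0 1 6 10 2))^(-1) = (0 2 10 6 11)(1 4)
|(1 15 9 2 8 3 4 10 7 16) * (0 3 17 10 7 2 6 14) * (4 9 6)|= |(0 3 9 4 7 16 1 15 6 14)(2 8 17 10)|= 20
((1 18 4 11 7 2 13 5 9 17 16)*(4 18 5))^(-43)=(18)(1 9 16 5 17)(2 4 7 13 11)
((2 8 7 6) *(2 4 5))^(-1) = ((2 8 7 6 4 5))^(-1) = (2 5 4 6 7 8)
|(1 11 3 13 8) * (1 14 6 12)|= |(1 11 3 13 8 14 6 12)|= 8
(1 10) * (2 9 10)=[0, 2, 9, 3, 4, 5, 6, 7, 8, 10, 1]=(1 2 9 10)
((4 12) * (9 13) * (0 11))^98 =(13)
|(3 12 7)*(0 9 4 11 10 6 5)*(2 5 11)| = 15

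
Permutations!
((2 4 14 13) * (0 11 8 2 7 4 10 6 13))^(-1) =((0 11 8 2 10 6 13 7 4 14))^(-1) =(0 14 4 7 13 6 10 2 8 11)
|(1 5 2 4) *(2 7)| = 5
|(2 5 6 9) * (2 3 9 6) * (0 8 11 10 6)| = |(0 8 11 10 6)(2 5)(3 9)| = 10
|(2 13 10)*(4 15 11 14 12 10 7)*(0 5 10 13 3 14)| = |(0 5 10 2 3 14 12 13 7 4 15 11)| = 12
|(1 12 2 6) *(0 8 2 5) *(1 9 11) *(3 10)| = 18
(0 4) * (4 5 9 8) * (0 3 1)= (0 5 9 8 4 3 1)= [5, 0, 2, 1, 3, 9, 6, 7, 4, 8]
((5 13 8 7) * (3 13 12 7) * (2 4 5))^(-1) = (2 7 12 5 4)(3 8 13) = ((2 4 5 12 7)(3 13 8))^(-1)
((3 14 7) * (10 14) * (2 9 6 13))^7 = ((2 9 6 13)(3 10 14 7))^7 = (2 13 6 9)(3 7 14 10)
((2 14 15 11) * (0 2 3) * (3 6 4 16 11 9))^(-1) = (0 3 9 15 14 2)(4 6 11 16) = ((0 2 14 15 9 3)(4 16 11 6))^(-1)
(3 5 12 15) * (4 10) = (3 5 12 15)(4 10) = [0, 1, 2, 5, 10, 12, 6, 7, 8, 9, 4, 11, 15, 13, 14, 3]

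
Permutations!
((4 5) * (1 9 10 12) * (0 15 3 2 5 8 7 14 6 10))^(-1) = (0 9 1 12 10 6 14 7 8 4 5 2 3 15) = ((0 15 3 2 5 4 8 7 14 6 10 12 1 9))^(-1)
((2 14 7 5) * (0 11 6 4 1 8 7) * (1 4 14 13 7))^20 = (14)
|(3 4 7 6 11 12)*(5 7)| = |(3 4 5 7 6 11 12)| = 7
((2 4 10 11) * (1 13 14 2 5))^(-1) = (1 5 11 10 4 2 14 13)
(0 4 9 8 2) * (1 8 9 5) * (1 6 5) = (9)(0 4 1 8 2)(5 6) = [4, 8, 0, 3, 1, 6, 5, 7, 2, 9]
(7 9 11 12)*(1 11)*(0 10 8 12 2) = (0 10 8 12 7 9 1 11 2) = [10, 11, 0, 3, 4, 5, 6, 9, 12, 1, 8, 2, 7]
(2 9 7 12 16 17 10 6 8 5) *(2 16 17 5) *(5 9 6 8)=(2 6 5 16 9 7 12 17 10 8)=[0, 1, 6, 3, 4, 16, 5, 12, 2, 7, 8, 11, 17, 13, 14, 15, 9, 10]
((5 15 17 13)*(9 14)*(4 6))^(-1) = (4 6)(5 13 17 15)(9 14)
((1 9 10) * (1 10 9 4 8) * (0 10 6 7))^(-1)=((0 10 6 7)(1 4 8))^(-1)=(0 7 6 10)(1 8 4)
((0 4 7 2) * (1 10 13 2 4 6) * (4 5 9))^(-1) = (0 2 13 10 1 6)(4 9 5 7)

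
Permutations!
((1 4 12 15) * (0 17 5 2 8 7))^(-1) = ((0 17 5 2 8 7)(1 4 12 15))^(-1) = (0 7 8 2 5 17)(1 15 12 4)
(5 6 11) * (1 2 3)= [0, 2, 3, 1, 4, 6, 11, 7, 8, 9, 10, 5]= (1 2 3)(5 6 11)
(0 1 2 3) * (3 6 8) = (0 1 2 6 8 3) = [1, 2, 6, 0, 4, 5, 8, 7, 3]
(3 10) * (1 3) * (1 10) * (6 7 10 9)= (1 3)(6 7 10 9)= [0, 3, 2, 1, 4, 5, 7, 10, 8, 6, 9]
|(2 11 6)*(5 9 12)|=3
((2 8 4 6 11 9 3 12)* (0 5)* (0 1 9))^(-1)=((0 5 1 9 3 12 2 8 4 6 11))^(-1)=(0 11 6 4 8 2 12 3 9 1 5)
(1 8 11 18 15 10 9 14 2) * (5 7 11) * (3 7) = [0, 8, 1, 7, 4, 3, 6, 11, 5, 14, 9, 18, 12, 13, 2, 10, 16, 17, 15] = (1 8 5 3 7 11 18 15 10 9 14 2)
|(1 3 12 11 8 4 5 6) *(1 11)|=15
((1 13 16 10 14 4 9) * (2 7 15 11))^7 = (16)(2 11 15 7)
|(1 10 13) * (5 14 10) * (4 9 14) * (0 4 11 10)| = 20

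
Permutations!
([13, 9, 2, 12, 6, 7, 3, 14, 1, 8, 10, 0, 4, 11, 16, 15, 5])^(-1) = [11, 8, 2, 6, 12, 16, 4, 5, 9, 1, 10, 13, 3, 0, 7, 15, 14]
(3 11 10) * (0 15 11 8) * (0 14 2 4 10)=(0 15 11)(2 4 10 3 8 14)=[15, 1, 4, 8, 10, 5, 6, 7, 14, 9, 3, 0, 12, 13, 2, 11]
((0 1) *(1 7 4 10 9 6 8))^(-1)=(0 1 8 6 9 10 4 7)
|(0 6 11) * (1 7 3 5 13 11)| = 8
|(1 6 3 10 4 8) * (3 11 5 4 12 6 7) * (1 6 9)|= 30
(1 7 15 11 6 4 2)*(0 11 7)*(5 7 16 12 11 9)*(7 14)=(0 9 5 14 7 15 16 12 11 6 4 2 1)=[9, 0, 1, 3, 2, 14, 4, 15, 8, 5, 10, 6, 11, 13, 7, 16, 12]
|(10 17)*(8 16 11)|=|(8 16 11)(10 17)|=6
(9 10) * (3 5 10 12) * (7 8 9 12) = (3 5 10 12)(7 8 9) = [0, 1, 2, 5, 4, 10, 6, 8, 9, 7, 12, 11, 3]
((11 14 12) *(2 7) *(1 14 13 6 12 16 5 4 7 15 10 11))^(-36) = ((1 14 16 5 4 7 2 15 10 11 13 6 12))^(-36) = (1 5 2 11 12 16 7 10 6 14 4 15 13)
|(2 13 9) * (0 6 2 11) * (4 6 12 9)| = |(0 12 9 11)(2 13 4 6)| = 4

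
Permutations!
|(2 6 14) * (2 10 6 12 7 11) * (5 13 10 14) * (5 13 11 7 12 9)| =|(14)(2 9 5 11)(6 13 10)| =12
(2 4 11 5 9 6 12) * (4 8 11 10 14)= (2 8 11 5 9 6 12)(4 10 14)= [0, 1, 8, 3, 10, 9, 12, 7, 11, 6, 14, 5, 2, 13, 4]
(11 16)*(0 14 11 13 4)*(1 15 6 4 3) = (0 14 11 16 13 3 1 15 6 4) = [14, 15, 2, 1, 0, 5, 4, 7, 8, 9, 10, 16, 12, 3, 11, 6, 13]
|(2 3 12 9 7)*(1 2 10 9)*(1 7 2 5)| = |(1 5)(2 3 12 7 10 9)| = 6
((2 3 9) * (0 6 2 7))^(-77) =((0 6 2 3 9 7))^(-77) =(0 6 2 3 9 7)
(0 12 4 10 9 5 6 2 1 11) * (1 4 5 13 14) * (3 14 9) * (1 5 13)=(0 12 13 9 1 11)(2 4 10 3 14 5 6)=[12, 11, 4, 14, 10, 6, 2, 7, 8, 1, 3, 0, 13, 9, 5]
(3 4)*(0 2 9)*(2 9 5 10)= [9, 1, 5, 4, 3, 10, 6, 7, 8, 0, 2]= (0 9)(2 5 10)(3 4)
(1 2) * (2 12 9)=[0, 12, 1, 3, 4, 5, 6, 7, 8, 2, 10, 11, 9]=(1 12 9 2)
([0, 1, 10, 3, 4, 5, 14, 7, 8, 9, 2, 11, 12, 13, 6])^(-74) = [0, 1, 2, 3, 4, 5, 6, 7, 8, 9, 10, 11, 12, 13, 14]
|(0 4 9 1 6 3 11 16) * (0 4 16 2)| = |(0 16 4 9 1 6 3 11 2)| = 9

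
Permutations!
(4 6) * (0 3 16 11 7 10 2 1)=(0 3 16 11 7 10 2 1)(4 6)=[3, 0, 1, 16, 6, 5, 4, 10, 8, 9, 2, 7, 12, 13, 14, 15, 11]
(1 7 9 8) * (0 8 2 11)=(0 8 1 7 9 2 11)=[8, 7, 11, 3, 4, 5, 6, 9, 1, 2, 10, 0]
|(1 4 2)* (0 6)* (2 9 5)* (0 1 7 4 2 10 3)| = |(0 6 1 2 7 4 9 5 10 3)| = 10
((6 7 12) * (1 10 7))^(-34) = ((1 10 7 12 6))^(-34) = (1 10 7 12 6)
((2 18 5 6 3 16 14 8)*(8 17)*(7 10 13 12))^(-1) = (2 8 17 14 16 3 6 5 18)(7 12 13 10)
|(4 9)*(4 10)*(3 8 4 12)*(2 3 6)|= |(2 3 8 4 9 10 12 6)|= 8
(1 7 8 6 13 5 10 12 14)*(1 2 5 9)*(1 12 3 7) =(2 5 10 3 7 8 6 13 9 12 14) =[0, 1, 5, 7, 4, 10, 13, 8, 6, 12, 3, 11, 14, 9, 2]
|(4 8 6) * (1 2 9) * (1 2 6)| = |(1 6 4 8)(2 9)| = 4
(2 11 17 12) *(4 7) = [0, 1, 11, 3, 7, 5, 6, 4, 8, 9, 10, 17, 2, 13, 14, 15, 16, 12] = (2 11 17 12)(4 7)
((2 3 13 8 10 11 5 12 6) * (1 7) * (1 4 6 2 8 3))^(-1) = (1 2 12 5 11 10 8 6 4 7)(3 13) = ((1 7 4 6 8 10 11 5 12 2)(3 13))^(-1)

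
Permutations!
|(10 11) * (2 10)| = 3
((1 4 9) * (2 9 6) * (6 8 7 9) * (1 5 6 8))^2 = (2 7 5)(6 8 9)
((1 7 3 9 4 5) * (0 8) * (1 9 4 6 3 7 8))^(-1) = (0 8 1)(3 6 9 5 4)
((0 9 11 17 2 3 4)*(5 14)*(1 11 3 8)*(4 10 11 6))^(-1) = ((0 9 3 10 11 17 2 8 1 6 4)(5 14))^(-1) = (0 4 6 1 8 2 17 11 10 3 9)(5 14)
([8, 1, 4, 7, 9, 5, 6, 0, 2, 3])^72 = (0 2 9 7 8 4 3)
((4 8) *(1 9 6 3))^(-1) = (1 3 6 9)(4 8) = ((1 9 6 3)(4 8))^(-1)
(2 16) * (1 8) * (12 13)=(1 8)(2 16)(12 13)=[0, 8, 16, 3, 4, 5, 6, 7, 1, 9, 10, 11, 13, 12, 14, 15, 2]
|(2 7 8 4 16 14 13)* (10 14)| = 8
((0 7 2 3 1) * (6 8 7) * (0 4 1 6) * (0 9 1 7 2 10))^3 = (0 4)(1 10)(2 8 6 3)(7 9)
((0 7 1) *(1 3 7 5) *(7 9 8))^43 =(0 5 1)(3 7 8 9) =((0 5 1)(3 9 8 7))^43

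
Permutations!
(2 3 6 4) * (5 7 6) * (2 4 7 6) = [0, 1, 3, 5, 4, 6, 7, 2] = (2 3 5 6 7)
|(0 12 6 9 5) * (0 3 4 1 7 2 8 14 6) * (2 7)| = |(0 12)(1 2 8 14 6 9 5 3 4)| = 18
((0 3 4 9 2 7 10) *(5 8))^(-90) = (0 3 4 9 2 7 10)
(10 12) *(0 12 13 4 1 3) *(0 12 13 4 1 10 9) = [13, 3, 2, 12, 10, 5, 6, 7, 8, 0, 4, 11, 9, 1] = (0 13 1 3 12 9)(4 10)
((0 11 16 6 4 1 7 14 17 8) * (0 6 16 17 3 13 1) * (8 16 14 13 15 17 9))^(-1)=(0 4 6 8 9 11)(1 13 7)(3 14 16 17 15)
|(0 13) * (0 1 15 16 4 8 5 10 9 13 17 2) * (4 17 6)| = |(0 6 4 8 5 10 9 13 1 15 16 17 2)| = 13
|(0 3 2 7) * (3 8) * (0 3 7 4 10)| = 7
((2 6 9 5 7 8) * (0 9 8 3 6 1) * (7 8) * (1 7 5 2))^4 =(0 3 1 7 8 2 5 9 6)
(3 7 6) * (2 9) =[0, 1, 9, 7, 4, 5, 3, 6, 8, 2] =(2 9)(3 7 6)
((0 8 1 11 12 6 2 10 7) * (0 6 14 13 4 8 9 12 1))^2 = (0 12 13 8 9 14 4)(2 7)(6 10)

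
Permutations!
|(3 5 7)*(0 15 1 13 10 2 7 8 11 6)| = |(0 15 1 13 10 2 7 3 5 8 11 6)| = 12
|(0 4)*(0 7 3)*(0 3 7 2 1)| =|(7)(0 4 2 1)| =4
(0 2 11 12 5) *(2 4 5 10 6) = (0 4 5)(2 11 12 10 6) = [4, 1, 11, 3, 5, 0, 2, 7, 8, 9, 6, 12, 10]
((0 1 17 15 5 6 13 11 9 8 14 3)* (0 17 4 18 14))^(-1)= (0 8 9 11 13 6 5 15 17 3 14 18 4 1)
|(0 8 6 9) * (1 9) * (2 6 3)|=7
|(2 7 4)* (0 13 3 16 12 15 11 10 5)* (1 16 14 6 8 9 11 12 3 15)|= 42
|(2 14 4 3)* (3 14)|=2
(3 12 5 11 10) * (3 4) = (3 12 5 11 10 4) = [0, 1, 2, 12, 3, 11, 6, 7, 8, 9, 4, 10, 5]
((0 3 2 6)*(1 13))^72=(13)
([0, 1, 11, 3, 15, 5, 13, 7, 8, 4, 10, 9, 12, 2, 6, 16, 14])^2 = (2 9 15 14 13 11 4 16 6)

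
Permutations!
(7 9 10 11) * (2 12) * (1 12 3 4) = (1 12 2 3 4)(7 9 10 11) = [0, 12, 3, 4, 1, 5, 6, 9, 8, 10, 11, 7, 2]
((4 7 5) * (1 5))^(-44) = ((1 5 4 7))^(-44) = (7)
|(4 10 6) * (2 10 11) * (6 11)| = |(2 10 11)(4 6)| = 6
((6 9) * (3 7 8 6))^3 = (3 6 7 9 8)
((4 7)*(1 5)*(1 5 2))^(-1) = ((1 2)(4 7))^(-1) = (1 2)(4 7)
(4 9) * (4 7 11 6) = (4 9 7 11 6) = [0, 1, 2, 3, 9, 5, 4, 11, 8, 7, 10, 6]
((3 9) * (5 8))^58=(9)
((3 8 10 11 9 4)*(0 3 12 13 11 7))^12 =(0 8 7 3 10)(4 13 9 12 11)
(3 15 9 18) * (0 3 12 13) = (0 3 15 9 18 12 13) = [3, 1, 2, 15, 4, 5, 6, 7, 8, 18, 10, 11, 13, 0, 14, 9, 16, 17, 12]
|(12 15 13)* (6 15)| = 4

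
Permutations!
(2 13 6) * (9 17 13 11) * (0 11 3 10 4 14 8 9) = (0 11)(2 3 10 4 14 8 9 17 13 6) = [11, 1, 3, 10, 14, 5, 2, 7, 9, 17, 4, 0, 12, 6, 8, 15, 16, 13]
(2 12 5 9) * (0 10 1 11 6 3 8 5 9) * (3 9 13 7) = (0 10 1 11 6 9 2 12 13 7 3 8 5) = [10, 11, 12, 8, 4, 0, 9, 3, 5, 2, 1, 6, 13, 7]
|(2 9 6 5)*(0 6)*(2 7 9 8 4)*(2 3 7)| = |(0 6 5 2 8 4 3 7 9)| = 9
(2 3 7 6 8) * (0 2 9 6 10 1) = (0 2 3 7 10 1)(6 8 9) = [2, 0, 3, 7, 4, 5, 8, 10, 9, 6, 1]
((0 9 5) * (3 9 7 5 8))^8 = (0 5 7)(3 8 9)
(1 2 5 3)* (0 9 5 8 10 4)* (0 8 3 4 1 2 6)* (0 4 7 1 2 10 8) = (0 9 5 7 1 6 4)(2 3 10) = [9, 6, 3, 10, 0, 7, 4, 1, 8, 5, 2]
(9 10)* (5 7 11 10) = (5 7 11 10 9) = [0, 1, 2, 3, 4, 7, 6, 11, 8, 5, 9, 10]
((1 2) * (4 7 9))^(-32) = (4 7 9)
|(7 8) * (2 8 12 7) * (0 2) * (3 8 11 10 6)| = |(0 2 11 10 6 3 8)(7 12)| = 14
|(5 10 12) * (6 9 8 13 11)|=15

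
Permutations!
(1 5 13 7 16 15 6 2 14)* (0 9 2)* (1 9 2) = (0 2 14 9 1 5 13 7 16 15 6) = [2, 5, 14, 3, 4, 13, 0, 16, 8, 1, 10, 11, 12, 7, 9, 6, 15]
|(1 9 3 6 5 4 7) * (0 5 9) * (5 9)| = 8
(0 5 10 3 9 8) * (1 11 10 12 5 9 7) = [9, 11, 2, 7, 4, 12, 6, 1, 0, 8, 3, 10, 5] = (0 9 8)(1 11 10 3 7)(5 12)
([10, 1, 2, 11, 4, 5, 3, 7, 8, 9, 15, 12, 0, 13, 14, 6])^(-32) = [6, 1, 2, 0, 4, 5, 12, 7, 8, 9, 3, 10, 15, 13, 14, 11]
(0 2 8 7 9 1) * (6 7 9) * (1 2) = [1, 0, 8, 3, 4, 5, 7, 6, 9, 2] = (0 1)(2 8 9)(6 7)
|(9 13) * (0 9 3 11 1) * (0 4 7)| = 8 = |(0 9 13 3 11 1 4 7)|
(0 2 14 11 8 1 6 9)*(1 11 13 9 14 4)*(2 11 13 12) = (0 11 8 13 9)(1 6 14 12 2 4) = [11, 6, 4, 3, 1, 5, 14, 7, 13, 0, 10, 8, 2, 9, 12]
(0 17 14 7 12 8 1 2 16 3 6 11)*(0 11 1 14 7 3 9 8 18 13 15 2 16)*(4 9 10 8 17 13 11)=(0 13 15 2)(1 16 10 8 14 3 6)(4 9 17 7 12 18 11)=[13, 16, 0, 6, 9, 5, 1, 12, 14, 17, 8, 4, 18, 15, 3, 2, 10, 7, 11]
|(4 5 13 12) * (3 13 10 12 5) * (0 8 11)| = 6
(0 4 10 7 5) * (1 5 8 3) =(0 4 10 7 8 3 1 5) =[4, 5, 2, 1, 10, 0, 6, 8, 3, 9, 7]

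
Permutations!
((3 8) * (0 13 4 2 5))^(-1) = ((0 13 4 2 5)(3 8))^(-1) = (0 5 2 4 13)(3 8)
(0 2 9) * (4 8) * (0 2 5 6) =(0 5 6)(2 9)(4 8) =[5, 1, 9, 3, 8, 6, 0, 7, 4, 2]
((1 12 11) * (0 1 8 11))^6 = (12)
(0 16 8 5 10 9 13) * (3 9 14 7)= [16, 1, 2, 9, 4, 10, 6, 3, 5, 13, 14, 11, 12, 0, 7, 15, 8]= (0 16 8 5 10 14 7 3 9 13)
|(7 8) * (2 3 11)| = 6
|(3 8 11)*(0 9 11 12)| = 6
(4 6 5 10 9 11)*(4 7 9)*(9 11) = (4 6 5 10)(7 11) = [0, 1, 2, 3, 6, 10, 5, 11, 8, 9, 4, 7]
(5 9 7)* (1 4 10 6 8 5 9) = (1 4 10 6 8 5)(7 9) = [0, 4, 2, 3, 10, 1, 8, 9, 5, 7, 6]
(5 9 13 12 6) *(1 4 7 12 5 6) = (1 4 7 12)(5 9 13) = [0, 4, 2, 3, 7, 9, 6, 12, 8, 13, 10, 11, 1, 5]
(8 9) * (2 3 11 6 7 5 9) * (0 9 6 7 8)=(0 9)(2 3 11 7 5 6 8)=[9, 1, 3, 11, 4, 6, 8, 5, 2, 0, 10, 7]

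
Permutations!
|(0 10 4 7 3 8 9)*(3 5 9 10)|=8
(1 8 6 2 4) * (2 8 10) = (1 10 2 4)(6 8) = [0, 10, 4, 3, 1, 5, 8, 7, 6, 9, 2]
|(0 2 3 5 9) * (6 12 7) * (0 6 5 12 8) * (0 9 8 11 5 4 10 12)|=60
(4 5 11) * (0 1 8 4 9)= (0 1 8 4 5 11 9)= [1, 8, 2, 3, 5, 11, 6, 7, 4, 0, 10, 9]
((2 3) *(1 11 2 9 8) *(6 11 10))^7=(1 8 9 3 2 11 6 10)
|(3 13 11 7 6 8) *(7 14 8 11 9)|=|(3 13 9 7 6 11 14 8)|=8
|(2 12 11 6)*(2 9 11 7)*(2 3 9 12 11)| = 7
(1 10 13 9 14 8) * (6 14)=(1 10 13 9 6 14 8)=[0, 10, 2, 3, 4, 5, 14, 7, 1, 6, 13, 11, 12, 9, 8]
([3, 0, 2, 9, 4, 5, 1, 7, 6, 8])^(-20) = [6, 8, 2, 1, 4, 5, 9, 7, 3, 0]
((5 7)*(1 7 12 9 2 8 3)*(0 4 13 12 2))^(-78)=((0 4 13 12 9)(1 7 5 2 8 3))^(-78)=(0 13 9 4 12)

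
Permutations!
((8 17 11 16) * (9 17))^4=((8 9 17 11 16))^4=(8 16 11 17 9)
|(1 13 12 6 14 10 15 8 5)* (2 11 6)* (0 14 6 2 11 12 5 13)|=24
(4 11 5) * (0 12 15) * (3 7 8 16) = (0 12 15)(3 7 8 16)(4 11 5) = [12, 1, 2, 7, 11, 4, 6, 8, 16, 9, 10, 5, 15, 13, 14, 0, 3]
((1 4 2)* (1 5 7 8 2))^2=(2 7)(5 8)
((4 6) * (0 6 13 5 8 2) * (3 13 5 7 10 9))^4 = (0 8 4)(2 5 6)(3 9 10 7 13)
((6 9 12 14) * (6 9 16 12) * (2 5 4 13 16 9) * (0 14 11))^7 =(0 12 13 5 14 11 16 4 2)(6 9)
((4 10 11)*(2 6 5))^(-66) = (11)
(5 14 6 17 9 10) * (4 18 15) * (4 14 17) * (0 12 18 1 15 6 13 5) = (0 12 18 6 4 1 15 14 13 5 17 9 10) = [12, 15, 2, 3, 1, 17, 4, 7, 8, 10, 0, 11, 18, 5, 13, 14, 16, 9, 6]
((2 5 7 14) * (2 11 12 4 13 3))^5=((2 5 7 14 11 12 4 13 3))^5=(2 12 5 4 7 13 14 3 11)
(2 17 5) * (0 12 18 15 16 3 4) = (0 12 18 15 16 3 4)(2 17 5) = [12, 1, 17, 4, 0, 2, 6, 7, 8, 9, 10, 11, 18, 13, 14, 16, 3, 5, 15]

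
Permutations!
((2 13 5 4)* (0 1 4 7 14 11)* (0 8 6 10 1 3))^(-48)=(1 11 13 10 14 2 6 7 4 8 5)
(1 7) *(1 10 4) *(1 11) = (1 7 10 4 11) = [0, 7, 2, 3, 11, 5, 6, 10, 8, 9, 4, 1]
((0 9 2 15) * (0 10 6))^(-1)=(0 6 10 15 2 9)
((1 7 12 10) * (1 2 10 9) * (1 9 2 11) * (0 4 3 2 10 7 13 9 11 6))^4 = ((0 4 3 2 7 12 10 6)(1 13 9 11))^4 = (13)(0 7)(2 6)(3 10)(4 12)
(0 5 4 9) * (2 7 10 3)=[5, 1, 7, 2, 9, 4, 6, 10, 8, 0, 3]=(0 5 4 9)(2 7 10 3)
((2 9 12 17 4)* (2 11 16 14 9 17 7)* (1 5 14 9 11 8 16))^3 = (1 11 14 5)(2 8 12 17 16 7 4 9)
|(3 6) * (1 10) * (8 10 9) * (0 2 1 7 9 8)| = 14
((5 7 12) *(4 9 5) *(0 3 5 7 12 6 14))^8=(0 14 6 7 9 4 12 5 3)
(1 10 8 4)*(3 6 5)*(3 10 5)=(1 5 10 8 4)(3 6)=[0, 5, 2, 6, 1, 10, 3, 7, 4, 9, 8]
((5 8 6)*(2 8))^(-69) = ((2 8 6 5))^(-69) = (2 5 6 8)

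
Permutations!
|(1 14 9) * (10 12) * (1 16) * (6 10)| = 12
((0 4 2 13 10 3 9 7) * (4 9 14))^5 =(0 7 9)(2 4 14 3 10 13)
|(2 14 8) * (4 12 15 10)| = 12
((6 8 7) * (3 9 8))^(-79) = (3 9 8 7 6)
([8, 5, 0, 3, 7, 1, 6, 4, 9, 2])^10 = (0 9)(2 8)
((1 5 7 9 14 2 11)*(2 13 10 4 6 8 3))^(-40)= (1 11 2 3 8 6 4 10 13 14 9 7 5)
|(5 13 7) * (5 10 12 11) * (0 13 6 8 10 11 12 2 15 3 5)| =28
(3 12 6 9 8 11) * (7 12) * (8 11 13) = (3 7 12 6 9 11)(8 13) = [0, 1, 2, 7, 4, 5, 9, 12, 13, 11, 10, 3, 6, 8]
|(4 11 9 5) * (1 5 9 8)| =|(1 5 4 11 8)| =5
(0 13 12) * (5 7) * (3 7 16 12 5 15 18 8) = [13, 1, 2, 7, 4, 16, 6, 15, 3, 9, 10, 11, 0, 5, 14, 18, 12, 17, 8] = (0 13 5 16 12)(3 7 15 18 8)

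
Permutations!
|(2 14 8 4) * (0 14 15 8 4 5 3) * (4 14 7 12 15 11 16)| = |(0 7 12 15 8 5 3)(2 11 16 4)| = 28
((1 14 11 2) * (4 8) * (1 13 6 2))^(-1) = (1 11 14)(2 6 13)(4 8)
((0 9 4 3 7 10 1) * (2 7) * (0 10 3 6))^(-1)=(0 6 4 9)(1 10)(2 3 7)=((0 9 4 6)(1 10)(2 7 3))^(-1)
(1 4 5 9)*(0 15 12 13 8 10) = (0 15 12 13 8 10)(1 4 5 9) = [15, 4, 2, 3, 5, 9, 6, 7, 10, 1, 0, 11, 13, 8, 14, 12]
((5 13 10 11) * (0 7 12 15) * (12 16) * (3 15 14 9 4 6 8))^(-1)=(0 15 3 8 6 4 9 14 12 16 7)(5 11 10 13)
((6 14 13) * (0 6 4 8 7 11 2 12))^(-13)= ((0 6 14 13 4 8 7 11 2 12))^(-13)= (0 11 4 6 2 8 14 12 7 13)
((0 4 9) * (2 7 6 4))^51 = (0 6)(2 4)(7 9)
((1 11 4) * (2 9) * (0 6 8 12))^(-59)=((0 6 8 12)(1 11 4)(2 9))^(-59)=(0 6 8 12)(1 11 4)(2 9)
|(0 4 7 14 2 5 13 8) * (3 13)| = |(0 4 7 14 2 5 3 13 8)| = 9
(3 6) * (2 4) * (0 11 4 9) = (0 11 4 2 9)(3 6) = [11, 1, 9, 6, 2, 5, 3, 7, 8, 0, 10, 4]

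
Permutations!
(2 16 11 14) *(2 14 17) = [0, 1, 16, 3, 4, 5, 6, 7, 8, 9, 10, 17, 12, 13, 14, 15, 11, 2] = (2 16 11 17)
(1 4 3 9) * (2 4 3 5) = (1 3 9)(2 4 5) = [0, 3, 4, 9, 5, 2, 6, 7, 8, 1]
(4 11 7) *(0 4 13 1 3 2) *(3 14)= [4, 14, 0, 2, 11, 5, 6, 13, 8, 9, 10, 7, 12, 1, 3]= (0 4 11 7 13 1 14 3 2)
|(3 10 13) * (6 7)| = |(3 10 13)(6 7)| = 6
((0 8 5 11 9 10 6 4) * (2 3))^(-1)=((0 8 5 11 9 10 6 4)(2 3))^(-1)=(0 4 6 10 9 11 5 8)(2 3)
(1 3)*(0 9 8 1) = (0 9 8 1 3) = [9, 3, 2, 0, 4, 5, 6, 7, 1, 8]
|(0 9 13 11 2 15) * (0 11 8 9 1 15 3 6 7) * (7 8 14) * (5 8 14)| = |(0 1 15 11 2 3 6 14 7)(5 8 9 13)| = 36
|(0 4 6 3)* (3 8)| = 5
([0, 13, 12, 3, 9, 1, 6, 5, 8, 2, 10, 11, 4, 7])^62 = (1 7)(2 4)(5 13)(9 12)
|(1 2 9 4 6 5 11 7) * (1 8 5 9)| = 12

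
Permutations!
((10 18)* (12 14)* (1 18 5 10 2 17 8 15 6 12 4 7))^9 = (1 4 12 15 17 18 7 14 6 8 2)(5 10)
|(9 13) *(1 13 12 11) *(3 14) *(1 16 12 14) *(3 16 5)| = 9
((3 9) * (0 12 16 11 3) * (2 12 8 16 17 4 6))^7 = ((0 8 16 11 3 9)(2 12 17 4 6))^7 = (0 8 16 11 3 9)(2 17 6 12 4)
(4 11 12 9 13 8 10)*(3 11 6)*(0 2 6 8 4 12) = (0 2 6 3 11)(4 8 10 12 9 13) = [2, 1, 6, 11, 8, 5, 3, 7, 10, 13, 12, 0, 9, 4]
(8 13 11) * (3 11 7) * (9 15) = (3 11 8 13 7)(9 15) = [0, 1, 2, 11, 4, 5, 6, 3, 13, 15, 10, 8, 12, 7, 14, 9]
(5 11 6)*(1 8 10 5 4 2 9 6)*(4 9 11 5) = (1 8 10 4 2 11)(6 9) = [0, 8, 11, 3, 2, 5, 9, 7, 10, 6, 4, 1]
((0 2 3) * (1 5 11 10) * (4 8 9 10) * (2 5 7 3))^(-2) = ((0 5 11 4 8 9 10 1 7 3))^(-2) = (0 7 10 8 11)(1 9 4 5 3)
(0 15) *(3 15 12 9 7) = [12, 1, 2, 15, 4, 5, 6, 3, 8, 7, 10, 11, 9, 13, 14, 0] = (0 12 9 7 3 15)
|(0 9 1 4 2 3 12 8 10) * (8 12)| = |(12)(0 9 1 4 2 3 8 10)| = 8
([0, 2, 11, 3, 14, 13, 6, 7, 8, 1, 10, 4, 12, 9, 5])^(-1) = [0, 9, 1, 3, 11, 14, 6, 7, 8, 13, 10, 2, 12, 5, 4]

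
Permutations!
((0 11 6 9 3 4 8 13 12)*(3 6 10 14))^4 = ((0 11 10 14 3 4 8 13 12)(6 9))^4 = (0 3 12 14 13 10 8 11 4)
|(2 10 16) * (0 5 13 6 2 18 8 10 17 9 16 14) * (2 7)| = 13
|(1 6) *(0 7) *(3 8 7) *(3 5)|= |(0 5 3 8 7)(1 6)|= 10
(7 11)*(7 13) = (7 11 13) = [0, 1, 2, 3, 4, 5, 6, 11, 8, 9, 10, 13, 12, 7]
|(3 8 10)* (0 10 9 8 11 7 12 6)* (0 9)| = |(0 10 3 11 7 12 6 9 8)| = 9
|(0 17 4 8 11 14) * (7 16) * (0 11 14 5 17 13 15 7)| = |(0 13 15 7 16)(4 8 14 11 5 17)| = 30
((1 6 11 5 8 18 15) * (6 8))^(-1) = (1 15 18 8)(5 11 6)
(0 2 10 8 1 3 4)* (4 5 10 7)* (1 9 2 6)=(0 6 1 3 5 10 8 9 2 7 4)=[6, 3, 7, 5, 0, 10, 1, 4, 9, 2, 8]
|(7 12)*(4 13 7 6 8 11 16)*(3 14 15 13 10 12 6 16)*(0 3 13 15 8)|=|(0 3 14 8 11 13 7 6)(4 10 12 16)|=8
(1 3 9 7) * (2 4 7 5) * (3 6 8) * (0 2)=(0 2 4 7 1 6 8 3 9 5)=[2, 6, 4, 9, 7, 0, 8, 1, 3, 5]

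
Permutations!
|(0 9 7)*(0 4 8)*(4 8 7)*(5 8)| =|(0 9 4 7 5 8)| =6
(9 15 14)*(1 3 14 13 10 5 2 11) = (1 3 14 9 15 13 10 5 2 11) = [0, 3, 11, 14, 4, 2, 6, 7, 8, 15, 5, 1, 12, 10, 9, 13]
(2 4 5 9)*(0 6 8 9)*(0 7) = (0 6 8 9 2 4 5 7) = [6, 1, 4, 3, 5, 7, 8, 0, 9, 2]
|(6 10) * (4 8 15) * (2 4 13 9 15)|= |(2 4 8)(6 10)(9 15 13)|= 6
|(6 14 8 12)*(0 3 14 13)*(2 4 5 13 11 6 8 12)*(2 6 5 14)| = 11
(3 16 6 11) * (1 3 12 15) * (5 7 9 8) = (1 3 16 6 11 12 15)(5 7 9 8) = [0, 3, 2, 16, 4, 7, 11, 9, 5, 8, 10, 12, 15, 13, 14, 1, 6]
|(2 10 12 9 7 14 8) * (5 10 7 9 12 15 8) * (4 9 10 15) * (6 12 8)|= 24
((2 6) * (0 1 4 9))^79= ((0 1 4 9)(2 6))^79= (0 9 4 1)(2 6)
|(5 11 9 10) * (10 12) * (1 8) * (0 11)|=6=|(0 11 9 12 10 5)(1 8)|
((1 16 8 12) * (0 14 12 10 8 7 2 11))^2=(0 12 16 2)(1 7 11 14)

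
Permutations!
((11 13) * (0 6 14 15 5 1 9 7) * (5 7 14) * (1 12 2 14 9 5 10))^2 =(0 10 5 2 15)(1 12 14 7 6)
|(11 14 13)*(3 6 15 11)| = 6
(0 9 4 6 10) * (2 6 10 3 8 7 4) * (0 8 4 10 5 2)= [9, 1, 6, 4, 5, 2, 3, 10, 7, 0, 8]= (0 9)(2 6 3 4 5)(7 10 8)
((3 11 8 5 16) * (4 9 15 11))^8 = (16) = ((3 4 9 15 11 8 5 16))^8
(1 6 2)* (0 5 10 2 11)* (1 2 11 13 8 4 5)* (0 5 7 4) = (0 1 6 13 8)(4 7)(5 10 11) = [1, 6, 2, 3, 7, 10, 13, 4, 0, 9, 11, 5, 12, 8]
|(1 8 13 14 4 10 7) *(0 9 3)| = |(0 9 3)(1 8 13 14 4 10 7)| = 21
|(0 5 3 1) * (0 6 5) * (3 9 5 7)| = 4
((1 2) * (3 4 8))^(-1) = (1 2)(3 8 4)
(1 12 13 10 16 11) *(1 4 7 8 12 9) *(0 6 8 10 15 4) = (0 6 8 12 13 15 4 7 10 16 11)(1 9) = [6, 9, 2, 3, 7, 5, 8, 10, 12, 1, 16, 0, 13, 15, 14, 4, 11]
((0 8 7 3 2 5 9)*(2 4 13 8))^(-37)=(0 9 5 2)(3 8 4 7 13)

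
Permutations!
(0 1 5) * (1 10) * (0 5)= (0 10 1)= [10, 0, 2, 3, 4, 5, 6, 7, 8, 9, 1]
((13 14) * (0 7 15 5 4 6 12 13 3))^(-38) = ((0 7 15 5 4 6 12 13 14 3))^(-38) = (0 15 4 12 14)(3 7 5 6 13)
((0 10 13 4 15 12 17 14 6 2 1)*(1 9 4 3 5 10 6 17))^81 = ((0 6 2 9 4 15 12 1)(3 5 10 13)(14 17))^81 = (0 6 2 9 4 15 12 1)(3 5 10 13)(14 17)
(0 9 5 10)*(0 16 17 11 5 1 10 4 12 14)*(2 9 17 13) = (0 17 11 5 4 12 14)(1 10 16 13 2 9) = [17, 10, 9, 3, 12, 4, 6, 7, 8, 1, 16, 5, 14, 2, 0, 15, 13, 11]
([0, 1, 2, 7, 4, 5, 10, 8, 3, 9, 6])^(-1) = (3 8 7)(6 10)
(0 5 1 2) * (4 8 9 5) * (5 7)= (0 4 8 9 7 5 1 2)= [4, 2, 0, 3, 8, 1, 6, 5, 9, 7]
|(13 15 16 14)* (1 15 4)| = 6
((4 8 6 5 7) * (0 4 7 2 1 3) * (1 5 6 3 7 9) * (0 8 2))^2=((0 4 2 5)(1 7 9)(3 8))^2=(0 2)(1 9 7)(4 5)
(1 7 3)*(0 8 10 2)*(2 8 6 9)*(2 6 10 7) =[10, 2, 0, 1, 4, 5, 9, 3, 7, 6, 8] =(0 10 8 7 3 1 2)(6 9)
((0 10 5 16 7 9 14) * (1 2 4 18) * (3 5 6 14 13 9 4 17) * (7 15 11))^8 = (1 7 16 17 18 11 5 2 4 15 3)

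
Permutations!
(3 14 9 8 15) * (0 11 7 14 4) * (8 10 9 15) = (0 11 7 14 15 3 4)(9 10) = [11, 1, 2, 4, 0, 5, 6, 14, 8, 10, 9, 7, 12, 13, 15, 3]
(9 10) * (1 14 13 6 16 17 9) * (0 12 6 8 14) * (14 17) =(0 12 6 16 14 13 8 17 9 10 1) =[12, 0, 2, 3, 4, 5, 16, 7, 17, 10, 1, 11, 6, 8, 13, 15, 14, 9]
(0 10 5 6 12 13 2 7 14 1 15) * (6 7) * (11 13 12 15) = (0 10 5 7 14 1 11 13 2 6 15) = [10, 11, 6, 3, 4, 7, 15, 14, 8, 9, 5, 13, 12, 2, 1, 0]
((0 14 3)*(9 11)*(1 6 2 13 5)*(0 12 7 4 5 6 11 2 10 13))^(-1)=((0 14 3 12 7 4 5 1 11 9 2)(6 10 13))^(-1)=(0 2 9 11 1 5 4 7 12 3 14)(6 13 10)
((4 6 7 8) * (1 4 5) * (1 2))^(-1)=(1 2 5 8 7 6 4)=((1 4 6 7 8 5 2))^(-1)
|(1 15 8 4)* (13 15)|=5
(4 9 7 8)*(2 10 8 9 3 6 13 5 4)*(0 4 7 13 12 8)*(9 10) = (0 4 3 6 12 8 2 9 13 5 7 10) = [4, 1, 9, 6, 3, 7, 12, 10, 2, 13, 0, 11, 8, 5]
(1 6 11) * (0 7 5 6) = (0 7 5 6 11 1) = [7, 0, 2, 3, 4, 6, 11, 5, 8, 9, 10, 1]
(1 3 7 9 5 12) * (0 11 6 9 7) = (0 11 6 9 5 12 1 3) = [11, 3, 2, 0, 4, 12, 9, 7, 8, 5, 10, 6, 1]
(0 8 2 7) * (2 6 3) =(0 8 6 3 2 7) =[8, 1, 7, 2, 4, 5, 3, 0, 6]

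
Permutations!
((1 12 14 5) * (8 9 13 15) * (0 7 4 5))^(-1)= (0 14 12 1 5 4 7)(8 15 13 9)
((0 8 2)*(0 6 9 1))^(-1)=((0 8 2 6 9 1))^(-1)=(0 1 9 6 2 8)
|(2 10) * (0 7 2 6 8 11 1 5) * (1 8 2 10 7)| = 12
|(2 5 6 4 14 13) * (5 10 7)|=8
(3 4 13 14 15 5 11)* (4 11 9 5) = (3 11)(4 13 14 15)(5 9) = [0, 1, 2, 11, 13, 9, 6, 7, 8, 5, 10, 3, 12, 14, 15, 4]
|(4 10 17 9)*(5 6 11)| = |(4 10 17 9)(5 6 11)| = 12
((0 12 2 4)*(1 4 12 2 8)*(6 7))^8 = (0 12 1)(2 8 4)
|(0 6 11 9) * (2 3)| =|(0 6 11 9)(2 3)| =4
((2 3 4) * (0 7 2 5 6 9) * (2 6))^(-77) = (0 9 6 7)(2 5 4 3) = ((0 7 6 9)(2 3 4 5))^(-77)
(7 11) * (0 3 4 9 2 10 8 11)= [3, 1, 10, 4, 9, 5, 6, 0, 11, 2, 8, 7]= (0 3 4 9 2 10 8 11 7)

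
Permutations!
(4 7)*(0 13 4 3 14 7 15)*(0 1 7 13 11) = (0 11)(1 7 3 14 13 4 15) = [11, 7, 2, 14, 15, 5, 6, 3, 8, 9, 10, 0, 12, 4, 13, 1]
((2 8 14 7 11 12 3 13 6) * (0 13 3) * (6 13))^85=((0 6 2 8 14 7 11 12))^85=(0 7 2 12 14 6 11 8)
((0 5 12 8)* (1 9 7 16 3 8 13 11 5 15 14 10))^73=((0 15 14 10 1 9 7 16 3 8)(5 12 13 11))^73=(0 10 7 8 14 9 3 15 1 16)(5 12 13 11)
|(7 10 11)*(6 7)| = 4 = |(6 7 10 11)|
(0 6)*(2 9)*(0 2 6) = (2 9 6) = [0, 1, 9, 3, 4, 5, 2, 7, 8, 6]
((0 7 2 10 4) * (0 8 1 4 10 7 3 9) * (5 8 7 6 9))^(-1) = (10)(0 9 6 2 7 4 1 8 5 3)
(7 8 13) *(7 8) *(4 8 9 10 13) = (4 8)(9 10 13) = [0, 1, 2, 3, 8, 5, 6, 7, 4, 10, 13, 11, 12, 9]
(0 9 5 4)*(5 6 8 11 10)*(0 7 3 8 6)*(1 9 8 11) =(0 8 1 9)(3 11 10 5 4 7) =[8, 9, 2, 11, 7, 4, 6, 3, 1, 0, 5, 10]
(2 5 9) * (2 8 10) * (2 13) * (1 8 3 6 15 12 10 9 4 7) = (1 8 9 3 6 15 12 10 13 2 5 4 7) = [0, 8, 5, 6, 7, 4, 15, 1, 9, 3, 13, 11, 10, 2, 14, 12]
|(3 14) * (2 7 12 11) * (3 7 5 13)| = 8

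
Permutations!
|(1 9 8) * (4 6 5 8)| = 6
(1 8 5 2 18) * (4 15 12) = (1 8 5 2 18)(4 15 12) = [0, 8, 18, 3, 15, 2, 6, 7, 5, 9, 10, 11, 4, 13, 14, 12, 16, 17, 1]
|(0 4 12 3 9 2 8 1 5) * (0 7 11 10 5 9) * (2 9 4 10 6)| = 12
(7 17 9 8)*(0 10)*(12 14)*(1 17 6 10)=[1, 17, 2, 3, 4, 5, 10, 6, 7, 8, 0, 11, 14, 13, 12, 15, 16, 9]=(0 1 17 9 8 7 6 10)(12 14)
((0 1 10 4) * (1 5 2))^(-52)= ((0 5 2 1 10 4))^(-52)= (0 2 10)(1 4 5)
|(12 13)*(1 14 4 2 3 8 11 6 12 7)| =11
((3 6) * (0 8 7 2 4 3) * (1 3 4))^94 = ((0 8 7 2 1 3 6))^94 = (0 2 6 7 3 8 1)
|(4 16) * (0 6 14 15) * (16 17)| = |(0 6 14 15)(4 17 16)| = 12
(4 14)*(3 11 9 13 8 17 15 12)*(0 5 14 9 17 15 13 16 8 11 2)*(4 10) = (0 5 14 10 4 9 16 8 15 12 3 2)(11 17 13) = [5, 1, 0, 2, 9, 14, 6, 7, 15, 16, 4, 17, 3, 11, 10, 12, 8, 13]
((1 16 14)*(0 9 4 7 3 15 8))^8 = ((0 9 4 7 3 15 8)(1 16 14))^8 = (0 9 4 7 3 15 8)(1 14 16)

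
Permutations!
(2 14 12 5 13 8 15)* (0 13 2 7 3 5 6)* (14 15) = (0 13 8 14 12 6)(2 15 7 3 5) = [13, 1, 15, 5, 4, 2, 0, 3, 14, 9, 10, 11, 6, 8, 12, 7]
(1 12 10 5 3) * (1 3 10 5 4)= (1 12 5 10 4)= [0, 12, 2, 3, 1, 10, 6, 7, 8, 9, 4, 11, 5]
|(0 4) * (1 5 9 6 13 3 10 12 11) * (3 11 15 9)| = 10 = |(0 4)(1 5 3 10 12 15 9 6 13 11)|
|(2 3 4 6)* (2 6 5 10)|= 5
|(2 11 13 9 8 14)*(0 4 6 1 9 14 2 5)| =|(0 4 6 1 9 8 2 11 13 14 5)| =11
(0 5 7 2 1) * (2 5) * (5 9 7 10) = (0 2 1)(5 10)(7 9) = [2, 0, 1, 3, 4, 10, 6, 9, 8, 7, 5]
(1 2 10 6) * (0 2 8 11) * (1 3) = [2, 8, 10, 1, 4, 5, 3, 7, 11, 9, 6, 0] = (0 2 10 6 3 1 8 11)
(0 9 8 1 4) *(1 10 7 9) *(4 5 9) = (0 1 5 9 8 10 7 4) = [1, 5, 2, 3, 0, 9, 6, 4, 10, 8, 7]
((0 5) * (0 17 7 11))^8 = (0 7 5 11 17)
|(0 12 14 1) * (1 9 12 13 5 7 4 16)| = |(0 13 5 7 4 16 1)(9 12 14)| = 21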